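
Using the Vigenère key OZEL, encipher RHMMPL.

FGQXDK

Repeat the key across the message: OZELOZ
R(17)+O(14): 31≡5 → F
H(7)+Z(25): 32≡6 → G
M(12)+E(4): 16 → Q
M(12)+L(11): 23 → X
P(15)+O(14): 29≡3 → D
L(11)+Z(25): 36≡10 → K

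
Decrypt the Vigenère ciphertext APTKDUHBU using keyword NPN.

Repeat the key across the ciphertext: NPNNPNNPN
A(0)−N(13): -13≡13 → N
P(15)−P(15): 0 → A
T(19)−N(13): 6 → G
K(10)−N(13): -3≡23 → X
D(3)−P(15): -12≡14 → O
U(20)−N(13): 7 → H
H(7)−N(13): -6≡20 → U
B(1)−P(15): -14≡12 → M
U(20)−N(13): 7 → H

NAGXOHUMH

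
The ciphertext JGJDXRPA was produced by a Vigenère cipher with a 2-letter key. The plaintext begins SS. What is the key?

RO

Subtract each crib letter from the matching ciphertext letter (mod 26):
J(9)−S(18)=-9≡17 → R
G(6)−S(18)=-12≡14 → O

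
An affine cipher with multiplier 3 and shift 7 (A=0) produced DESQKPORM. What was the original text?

QZVDBULMT

The inverse of 3 mod 26 is 9, since 3·9=27≡1. Apply D(y)=9·(y−7) mod 26:
D(3): 9·(3−7)=-36≡16 → Q
E(4): 9·(4−7)=-27≡25 → Z
S(18): 9·(18−7)=99≡21 → V
Q(16): 9·(16−7)=81≡3 → D
K(10): 9·(10−7)=27≡1 → B
P(15): 9·(15−7)=72≡20 → U
O(14): 9·(14−7)=63≡11 → L
R(17): 9·(17−7)=90≡12 → M
M(12): 9·(12−7)=45≡19 → T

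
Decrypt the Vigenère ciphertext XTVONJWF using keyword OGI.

JNNAHBIZ

Repeat the key across the ciphertext: OGIOGIOG
X(23)−O(14): 9 → J
T(19)−G(6): 13 → N
V(21)−I(8): 13 → N
O(14)−O(14): 0 → A
N(13)−G(6): 7 → H
J(9)−I(8): 1 → B
W(22)−O(14): 8 → I
F(5)−G(6): -1≡25 → Z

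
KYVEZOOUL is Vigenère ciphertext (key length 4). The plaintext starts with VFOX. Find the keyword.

Subtract each crib letter from the matching ciphertext letter (mod 26):
K(10)−V(21)=-11≡15 → P
Y(24)−F(5)=19 → T
V(21)−O(14)=7 → H
E(4)−X(23)=-19≡7 → H

PTHH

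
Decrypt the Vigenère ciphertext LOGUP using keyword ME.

ZKUQD

Repeat the key across the ciphertext: MEMEM
L(11)−M(12): -1≡25 → Z
O(14)−E(4): 10 → K
G(6)−M(12): -6≡20 → U
U(20)−E(4): 16 → Q
P(15)−M(12): 3 → D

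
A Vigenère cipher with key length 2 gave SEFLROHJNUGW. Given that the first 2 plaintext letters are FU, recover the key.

Subtract each crib letter from the matching ciphertext letter (mod 26):
S(18)−F(5)=13 → N
E(4)−U(20)=-16≡10 → K

NK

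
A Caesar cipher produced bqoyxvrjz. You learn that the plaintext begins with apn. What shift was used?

1

From the crib: b(1)−a(0)=1, so the shift is 1.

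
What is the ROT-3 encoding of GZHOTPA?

JCKRWSD

G(6): 6+3=9 → J
Z(25): 25+3=28≡2 → C
H(7): 7+3=10 → K
O(14): 14+3=17 → R
T(19): 19+3=22 → W
P(15): 15+3=18 → S
A(0): 0+3=3 → D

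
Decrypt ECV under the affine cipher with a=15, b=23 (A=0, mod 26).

XJM

The inverse of 15 mod 26 is 7, since 15·7=105≡1. Apply D(y)=7·(y−23) mod 26:
E(4): 7·(4−23)=-133≡23 → X
C(2): 7·(2−23)=-147≡9 → J
V(21): 7·(21−23)=-14≡12 → M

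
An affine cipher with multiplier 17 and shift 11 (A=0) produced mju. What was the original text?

The inverse of 17 mod 26 is 23, since 17·23=391≡1. Apply D(y)=23·(y−11) mod 26:
m(12): 23·(12−11)=23 → x
j(9): 23·(9−11)=-46≡6 → g
u(20): 23·(20−11)=207≡25 → z

xgz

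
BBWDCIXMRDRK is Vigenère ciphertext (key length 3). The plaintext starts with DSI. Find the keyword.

YJO

Subtract each crib letter from the matching ciphertext letter (mod 26):
B(1)−D(3)=-2≡24 → Y
B(1)−S(18)=-17≡9 → J
W(22)−I(8)=14 → O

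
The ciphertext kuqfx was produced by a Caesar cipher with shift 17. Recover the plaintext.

tdzog

k(10): 10−17=-7≡19 → t
u(20): 20−17=3 → d
q(16): 16−17=-1≡25 → z
f(5): 5−17=-12≡14 → o
x(23): 23−17=6 → g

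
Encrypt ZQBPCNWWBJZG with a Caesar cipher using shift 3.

Z(25): 25+3=28≡2 → C
Q(16): 16+3=19 → T
B(1): 1+3=4 → E
P(15): 15+3=18 → S
C(2): 2+3=5 → F
N(13): 13+3=16 → Q
W(22): 22+3=25 → Z
W(22): 22+3=25 → Z
B(1): 1+3=4 → E
J(9): 9+3=12 → M
Z(25): 25+3=28≡2 → C
G(6): 6+3=9 → J

CTESFQZZEMCJ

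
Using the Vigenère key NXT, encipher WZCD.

Repeat the key across the message: NXTN
W(22)+N(13): 35≡9 → J
Z(25)+X(23): 48≡22 → W
C(2)+T(19): 21 → V
D(3)+N(13): 16 → Q

JWVQ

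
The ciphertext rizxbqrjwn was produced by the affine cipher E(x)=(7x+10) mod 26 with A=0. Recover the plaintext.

bwrnvmblyt

The inverse of 7 mod 26 is 15, since 7·15=105≡1. Apply D(y)=15·(y−10) mod 26:
r(17): 15·(17−10)=105≡1 → b
i(8): 15·(8−10)=-30≡22 → w
z(25): 15·(25−10)=225≡17 → r
x(23): 15·(23−10)=195≡13 → n
b(1): 15·(1−10)=-135≡21 → v
q(16): 15·(16−10)=90≡12 → m
r(17): 15·(17−10)=105≡1 → b
j(9): 15·(9−10)=-15≡11 → l
w(22): 15·(22−10)=180≡24 → y
n(13): 15·(13−10)=45≡19 → t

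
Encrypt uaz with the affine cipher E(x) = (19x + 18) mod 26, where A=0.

isz

u(20): 19·20+18=398≡8 → i
a(0): 19·0+18=18 → s
z(25): 19·25+18=493≡25 → z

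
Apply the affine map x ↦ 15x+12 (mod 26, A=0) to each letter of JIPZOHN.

J(9): 15·9+12=147≡17 → R
I(8): 15·8+12=132≡2 → C
P(15): 15·15+12=237≡3 → D
Z(25): 15·25+12=387≡23 → X
O(14): 15·14+12=222≡14 → O
H(7): 15·7+12=117≡13 → N
N(13): 15·13+12=207≡25 → Z

RCDXONZ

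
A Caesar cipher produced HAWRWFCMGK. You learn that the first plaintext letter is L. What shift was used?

From the crib: H(7)−L(11)=-4≡22, so the shift is 22.

22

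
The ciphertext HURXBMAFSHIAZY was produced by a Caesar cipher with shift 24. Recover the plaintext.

H(7): 7−24=-17≡9 → J
U(20): 20−24=-4≡22 → W
R(17): 17−24=-7≡19 → T
X(23): 23−24=-1≡25 → Z
B(1): 1−24=-23≡3 → D
M(12): 12−24=-12≡14 → O
A(0): 0−24=-24≡2 → C
F(5): 5−24=-19≡7 → H
S(18): 18−24=-6≡20 → U
H(7): 7−24=-17≡9 → J
I(8): 8−24=-16≡10 → K
A(0): 0−24=-24≡2 → C
Z(25): 25−24=1 → B
Y(24): 24−24=0 → A

JWTZDOCHUJKCBA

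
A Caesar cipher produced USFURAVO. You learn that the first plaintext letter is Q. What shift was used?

From the crib: U(20)−Q(16)=4, so the shift is 4.

4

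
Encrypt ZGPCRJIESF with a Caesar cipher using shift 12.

LSBODVUQER

Z(25): 25+12=37≡11 → L
G(6): 6+12=18 → S
P(15): 15+12=27≡1 → B
C(2): 2+12=14 → O
R(17): 17+12=29≡3 → D
J(9): 9+12=21 → V
I(8): 8+12=20 → U
E(4): 4+12=16 → Q
S(18): 18+12=30≡4 → E
F(5): 5+12=17 → R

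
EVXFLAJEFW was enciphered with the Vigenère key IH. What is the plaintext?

Repeat the key across the ciphertext: IHIHIHIHIH
E(4)−I(8): -4≡22 → W
V(21)−H(7): 14 → O
X(23)−I(8): 15 → P
F(5)−H(7): -2≡24 → Y
L(11)−I(8): 3 → D
A(0)−H(7): -7≡19 → T
J(9)−I(8): 1 → B
E(4)−H(7): -3≡23 → X
F(5)−I(8): -3≡23 → X
W(22)−H(7): 15 → P

WOPYDTBXXP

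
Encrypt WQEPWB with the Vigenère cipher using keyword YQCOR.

UGGDNZ

Repeat the key across the message: YQCORY
W(22)+Y(24): 46≡20 → U
Q(16)+Q(16): 32≡6 → G
E(4)+C(2): 6 → G
P(15)+O(14): 29≡3 → D
W(22)+R(17): 39≡13 → N
B(1)+Y(24): 25 → Z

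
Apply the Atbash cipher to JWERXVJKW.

J(9) → Q(16)
W(22) → D(3)
E(4) → V(21)
R(17) → I(8)
X(23) → C(2)
V(21) → E(4)
J(9) → Q(16)
K(10) → P(15)
W(22) → D(3)

QDVICEQPD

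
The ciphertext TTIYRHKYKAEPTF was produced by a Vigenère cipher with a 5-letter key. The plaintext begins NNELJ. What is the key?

GGENI

Subtract each crib letter from the matching ciphertext letter (mod 26):
T(19)−N(13)=6 → G
T(19)−N(13)=6 → G
I(8)−E(4)=4 → E
Y(24)−L(11)=13 → N
R(17)−J(9)=8 → I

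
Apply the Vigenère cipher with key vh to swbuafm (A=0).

ndwbvmh

Repeat the key across the message: vhvhvhv
s(18)+v(21): 39≡13 → n
w(22)+h(7): 29≡3 → d
b(1)+v(21): 22 → w
u(20)+h(7): 27≡1 → b
a(0)+v(21): 21 → v
f(5)+h(7): 12 → m
m(12)+v(21): 33≡7 → h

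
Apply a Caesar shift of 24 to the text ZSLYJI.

XQJWHG

Z(25): 25+24=49≡23 → X
S(18): 18+24=42≡16 → Q
L(11): 11+24=35≡9 → J
Y(24): 24+24=48≡22 → W
J(9): 9+24=33≡7 → H
I(8): 8+24=32≡6 → G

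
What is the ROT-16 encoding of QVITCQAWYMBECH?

Q(16): 16+16=32≡6 → G
V(21): 21+16=37≡11 → L
I(8): 8+16=24 → Y
T(19): 19+16=35≡9 → J
C(2): 2+16=18 → S
Q(16): 16+16=32≡6 → G
A(0): 0+16=16 → Q
W(22): 22+16=38≡12 → M
Y(24): 24+16=40≡14 → O
M(12): 12+16=28≡2 → C
B(1): 1+16=17 → R
E(4): 4+16=20 → U
C(2): 2+16=18 → S
H(7): 7+16=23 → X

GLYJSGQMOCRUSX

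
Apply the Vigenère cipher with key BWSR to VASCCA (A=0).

Repeat the key across the message: BWSRBW
V(21)+B(1): 22 → W
A(0)+W(22): 22 → W
S(18)+S(18): 36≡10 → K
C(2)+R(17): 19 → T
C(2)+B(1): 3 → D
A(0)+W(22): 22 → W

WWKTDW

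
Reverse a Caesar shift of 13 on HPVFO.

H(7): 7−13=-6≡20 → U
P(15): 15−13=2 → C
V(21): 21−13=8 → I
F(5): 5−13=-8≡18 → S
O(14): 14−13=1 → B

UCISB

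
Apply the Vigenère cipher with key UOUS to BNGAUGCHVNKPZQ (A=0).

VBASOUWZPBEHTE

Repeat the key across the message: UOUSUOUSUOUSUO
B(1)+U(20): 21 → V
N(13)+O(14): 27≡1 → B
G(6)+U(20): 26≡0 → A
A(0)+S(18): 18 → S
U(20)+U(20): 40≡14 → O
G(6)+O(14): 20 → U
C(2)+U(20): 22 → W
H(7)+S(18): 25 → Z
V(21)+U(20): 41≡15 → P
N(13)+O(14): 27≡1 → B
K(10)+U(20): 30≡4 → E
P(15)+S(18): 33≡7 → H
Z(25)+U(20): 45≡19 → T
Q(16)+O(14): 30≡4 → E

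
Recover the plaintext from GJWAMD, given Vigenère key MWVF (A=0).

Repeat the key across the ciphertext: MWVFMW
G(6)−M(12): -6≡20 → U
J(9)−W(22): -13≡13 → N
W(22)−V(21): 1 → B
A(0)−F(5): -5≡21 → V
M(12)−M(12): 0 → A
D(3)−W(22): -19≡7 → H

UNBVAH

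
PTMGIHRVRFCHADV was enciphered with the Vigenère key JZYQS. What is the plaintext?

GUOQQYSXBNTICND

Repeat the key across the ciphertext: JZYQSJZYQSJZYQS
P(15)−J(9): 6 → G
T(19)−Z(25): -6≡20 → U
M(12)−Y(24): -12≡14 → O
G(6)−Q(16): -10≡16 → Q
I(8)−S(18): -10≡16 → Q
H(7)−J(9): -2≡24 → Y
R(17)−Z(25): -8≡18 → S
V(21)−Y(24): -3≡23 → X
R(17)−Q(16): 1 → B
F(5)−S(18): -13≡13 → N
C(2)−J(9): -7≡19 → T
H(7)−Z(25): -18≡8 → I
A(0)−Y(24): -24≡2 → C
D(3)−Q(16): -13≡13 → N
V(21)−S(18): 3 → D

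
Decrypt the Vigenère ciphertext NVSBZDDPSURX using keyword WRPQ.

REDLDMOZWDCH

Repeat the key across the ciphertext: WRPQWRPQWRPQ
N(13)−W(22): -9≡17 → R
V(21)−R(17): 4 → E
S(18)−P(15): 3 → D
B(1)−Q(16): -15≡11 → L
Z(25)−W(22): 3 → D
D(3)−R(17): -14≡12 → M
D(3)−P(15): -12≡14 → O
P(15)−Q(16): -1≡25 → Z
S(18)−W(22): -4≡22 → W
U(20)−R(17): 3 → D
R(17)−P(15): 2 → C
X(23)−Q(16): 7 → H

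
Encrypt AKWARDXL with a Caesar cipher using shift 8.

ISEIZLFT

A(0): 0+8=8 → I
K(10): 10+8=18 → S
W(22): 22+8=30≡4 → E
A(0): 0+8=8 → I
R(17): 17+8=25 → Z
D(3): 3+8=11 → L
X(23): 23+8=31≡5 → F
L(11): 11+8=19 → T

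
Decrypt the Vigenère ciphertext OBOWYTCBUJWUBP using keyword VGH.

TVHBSMHVNOQNGJ

Repeat the key across the ciphertext: VGHVGHVGHVGHVG
O(14)−V(21): -7≡19 → T
B(1)−G(6): -5≡21 → V
O(14)−H(7): 7 → H
W(22)−V(21): 1 → B
Y(24)−G(6): 18 → S
T(19)−H(7): 12 → M
C(2)−V(21): -19≡7 → H
B(1)−G(6): -5≡21 → V
U(20)−H(7): 13 → N
J(9)−V(21): -12≡14 → O
W(22)−G(6): 16 → Q
U(20)−H(7): 13 → N
B(1)−V(21): -20≡6 → G
P(15)−G(6): 9 → J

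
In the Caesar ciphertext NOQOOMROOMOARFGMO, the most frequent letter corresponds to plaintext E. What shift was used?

The most frequent ciphertext letter is O (appears 7 times).
O is position 14; E is position 4.
Shift = 10.

10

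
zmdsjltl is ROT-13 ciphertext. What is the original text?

mzqfwygy

z(25): 25−13=12 → m
m(12): 12−13=-1≡25 → z
d(3): 3−13=-10≡16 → q
s(18): 18−13=5 → f
j(9): 9−13=-4≡22 → w
l(11): 11−13=-2≡24 → y
t(19): 19−13=6 → g
l(11): 11−13=-2≡24 → y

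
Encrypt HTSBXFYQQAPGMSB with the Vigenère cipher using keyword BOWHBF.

IHOIYKZEMHQLNGX

Repeat the key across the message: BOWHBFBOWHBFBOW
H(7)+B(1): 8 → I
T(19)+O(14): 33≡7 → H
S(18)+W(22): 40≡14 → O
B(1)+H(7): 8 → I
X(23)+B(1): 24 → Y
F(5)+F(5): 10 → K
Y(24)+B(1): 25 → Z
Q(16)+O(14): 30≡4 → E
Q(16)+W(22): 38≡12 → M
A(0)+H(7): 7 → H
P(15)+B(1): 16 → Q
G(6)+F(5): 11 → L
M(12)+B(1): 13 → N
S(18)+O(14): 32≡6 → G
B(1)+W(22): 23 → X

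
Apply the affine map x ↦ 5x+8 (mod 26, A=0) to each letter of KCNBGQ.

K(10): 5·10+8=58≡6 → G
C(2): 5·2+8=18 → S
N(13): 5·13+8=73≡21 → V
B(1): 5·1+8=13 → N
G(6): 5·6+8=38≡12 → M
Q(16): 5·16+8=88≡10 → K

GSVNMK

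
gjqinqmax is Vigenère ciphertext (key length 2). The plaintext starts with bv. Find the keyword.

fo

Subtract each crib letter from the matching ciphertext letter (mod 26):
g(6)−b(1)=5 → f
j(9)−v(21)=-12≡14 → o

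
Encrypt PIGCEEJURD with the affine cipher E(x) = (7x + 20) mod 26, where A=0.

VYKIWWFEJP

P(15): 7·15+20=125≡21 → V
I(8): 7·8+20=76≡24 → Y
G(6): 7·6+20=62≡10 → K
C(2): 7·2+20=34≡8 → I
E(4): 7·4+20=48≡22 → W
E(4): 7·4+20=48≡22 → W
J(9): 7·9+20=83≡5 → F
U(20): 7·20+20=160≡4 → E
R(17): 7·17+20=139≡9 → J
D(3): 7·3+20=41≡15 → P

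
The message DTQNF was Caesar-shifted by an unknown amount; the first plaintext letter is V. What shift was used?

From the crib: D(3)−V(21)=-18≡8, so the shift is 8.

8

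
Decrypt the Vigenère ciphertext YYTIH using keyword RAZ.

Repeat the key across the ciphertext: RAZRA
Y(24)−R(17): 7 → H
Y(24)−A(0): 24 → Y
T(19)−Z(25): -6≡20 → U
I(8)−R(17): -9≡17 → R
H(7)−A(0): 7 → H

HYURH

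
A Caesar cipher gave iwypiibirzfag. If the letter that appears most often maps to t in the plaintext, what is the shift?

The most frequent ciphertext letter is i (appears 4 times).
i is position 8; t is position 19.
Shift = -11≡15.

15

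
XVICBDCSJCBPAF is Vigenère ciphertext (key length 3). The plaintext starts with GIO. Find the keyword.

Subtract each crib letter from the matching ciphertext letter (mod 26):
X(23)−G(6)=17 → R
V(21)−I(8)=13 → N
I(8)−O(14)=-6≡20 → U

RNU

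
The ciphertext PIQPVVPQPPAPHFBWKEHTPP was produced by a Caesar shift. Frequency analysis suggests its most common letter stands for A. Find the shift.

The most frequent ciphertext letter is P (appears 8 times).
P is position 15; A is position 0.
Shift = 15.

15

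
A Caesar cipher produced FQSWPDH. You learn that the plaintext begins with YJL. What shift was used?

7

From the crib: F(5)−Y(24)=-19≡7, so the shift is 7.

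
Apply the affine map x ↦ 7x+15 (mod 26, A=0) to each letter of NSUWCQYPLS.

CLZNDXBQOL

N(13): 7·13+15=106≡2 → C
S(18): 7·18+15=141≡11 → L
U(20): 7·20+15=155≡25 → Z
W(22): 7·22+15=169≡13 → N
C(2): 7·2+15=29≡3 → D
Q(16): 7·16+15=127≡23 → X
Y(24): 7·24+15=183≡1 → B
P(15): 7·15+15=120≡16 → Q
L(11): 7·11+15=92≡14 → O
S(18): 7·18+15=141≡11 → L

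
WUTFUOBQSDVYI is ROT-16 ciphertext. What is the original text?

W(22): 22−16=6 → G
U(20): 20−16=4 → E
T(19): 19−16=3 → D
F(5): 5−16=-11≡15 → P
U(20): 20−16=4 → E
O(14): 14−16=-2≡24 → Y
B(1): 1−16=-15≡11 → L
Q(16): 16−16=0 → A
S(18): 18−16=2 → C
D(3): 3−16=-13≡13 → N
V(21): 21−16=5 → F
Y(24): 24−16=8 → I
I(8): 8−16=-8≡18 → S

GEDPEYLACNFIS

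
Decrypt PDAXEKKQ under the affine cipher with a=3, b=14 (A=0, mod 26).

JFEDOQQS

The inverse of 3 mod 26 is 9, since 3·9=27≡1. Apply D(y)=9·(y−14) mod 26:
P(15): 9·(15−14)=9 → J
D(3): 9·(3−14)=-99≡5 → F
A(0): 9·(0−14)=-126≡4 → E
X(23): 9·(23−14)=81≡3 → D
E(4): 9·(4−14)=-90≡14 → O
K(10): 9·(10−14)=-36≡16 → Q
K(10): 9·(10−14)=-36≡16 → Q
Q(16): 9·(16−14)=18 → S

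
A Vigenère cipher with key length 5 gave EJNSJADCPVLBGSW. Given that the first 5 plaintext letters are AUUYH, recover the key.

EPTUC

Subtract each crib letter from the matching ciphertext letter (mod 26):
E(4)−A(0)=4 → E
J(9)−U(20)=-11≡15 → P
N(13)−U(20)=-7≡19 → T
S(18)−Y(24)=-6≡20 → U
J(9)−H(7)=2 → C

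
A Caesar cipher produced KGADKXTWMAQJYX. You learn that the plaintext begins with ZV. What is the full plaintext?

From the crib: K(10)−Z(25)=-15≡11, so the shift is 11.
Subtract 11 from each ciphertext letter:
K(10): 10−11=-1≡25 → Z
G(6): 6−11=-5≡21 → V
A(0): 0−11=-11≡15 → P
D(3): 3−11=-8≡18 → S
K(10): 10−11=-1≡25 → Z
X(23): 23−11=12 → M
T(19): 19−11=8 → I
W(22): 22−11=11 → L
M(12): 12−11=1 → B
A(0): 0−11=-11≡15 → P
Q(16): 16−11=5 → F
J(9): 9−11=-2≡24 → Y
Y(24): 24−11=13 → N
X(23): 23−11=12 → M

ZVPSZMILBPFYNM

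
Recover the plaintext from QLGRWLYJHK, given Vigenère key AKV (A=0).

QBLRMQYZMK

Repeat the key across the ciphertext: AKVAKVAKVA
Q(16)−A(0): 16 → Q
L(11)−K(10): 1 → B
G(6)−V(21): -15≡11 → L
R(17)−A(0): 17 → R
W(22)−K(10): 12 → M
L(11)−V(21): -10≡16 → Q
Y(24)−A(0): 24 → Y
J(9)−K(10): -1≡25 → Z
H(7)−V(21): -14≡12 → M
K(10)−A(0): 10 → K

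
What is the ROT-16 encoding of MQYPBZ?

CGOFRP

M(12): 12+16=28≡2 → C
Q(16): 16+16=32≡6 → G
Y(24): 24+16=40≡14 → O
P(15): 15+16=31≡5 → F
B(1): 1+16=17 → R
Z(25): 25+16=41≡15 → P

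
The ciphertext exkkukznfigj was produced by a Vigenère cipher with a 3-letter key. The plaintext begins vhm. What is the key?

Subtract each crib letter from the matching ciphertext letter (mod 26):
e(4)−v(21)=-17≡9 → j
x(23)−h(7)=16 → q
k(10)−m(12)=-2≡24 → y

jqy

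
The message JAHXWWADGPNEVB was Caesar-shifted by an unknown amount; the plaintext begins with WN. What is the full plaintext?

WNUKJJNQTCARIO

From the crib: J(9)−W(22)=-13≡13, so the shift is 13.
Subtract 13 from each ciphertext letter:
J(9): 9−13=-4≡22 → W
A(0): 0−13=-13≡13 → N
H(7): 7−13=-6≡20 → U
X(23): 23−13=10 → K
W(22): 22−13=9 → J
W(22): 22−13=9 → J
A(0): 0−13=-13≡13 → N
D(3): 3−13=-10≡16 → Q
G(6): 6−13=-7≡19 → T
P(15): 15−13=2 → C
N(13): 13−13=0 → A
E(4): 4−13=-9≡17 → R
V(21): 21−13=8 → I
B(1): 1−13=-12≡14 → O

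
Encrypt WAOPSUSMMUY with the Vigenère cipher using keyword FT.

BTTIXNXFRND

Repeat the key across the message: FTFTFTFTFTF
W(22)+F(5): 27≡1 → B
A(0)+T(19): 19 → T
O(14)+F(5): 19 → T
P(15)+T(19): 34≡8 → I
S(18)+F(5): 23 → X
U(20)+T(19): 39≡13 → N
S(18)+F(5): 23 → X
M(12)+T(19): 31≡5 → F
M(12)+F(5): 17 → R
U(20)+T(19): 39≡13 → N
Y(24)+F(5): 29≡3 → D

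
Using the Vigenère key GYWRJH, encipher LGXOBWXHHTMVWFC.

RETFKDDFDKVCCDY

Repeat the key across the message: GYWRJHGYWRJHGYW
L(11)+G(6): 17 → R
G(6)+Y(24): 30≡4 → E
X(23)+W(22): 45≡19 → T
O(14)+R(17): 31≡5 → F
B(1)+J(9): 10 → K
W(22)+H(7): 29≡3 → D
X(23)+G(6): 29≡3 → D
H(7)+Y(24): 31≡5 → F
H(7)+W(22): 29≡3 → D
T(19)+R(17): 36≡10 → K
M(12)+J(9): 21 → V
V(21)+H(7): 28≡2 → C
W(22)+G(6): 28≡2 → C
F(5)+Y(24): 29≡3 → D
C(2)+W(22): 24 → Y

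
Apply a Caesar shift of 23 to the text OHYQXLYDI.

LEVNUIVAF

O(14): 14+23=37≡11 → L
H(7): 7+23=30≡4 → E
Y(24): 24+23=47≡21 → V
Q(16): 16+23=39≡13 → N
X(23): 23+23=46≡20 → U
L(11): 11+23=34≡8 → I
Y(24): 24+23=47≡21 → V
D(3): 3+23=26≡0 → A
I(8): 8+23=31≡5 → F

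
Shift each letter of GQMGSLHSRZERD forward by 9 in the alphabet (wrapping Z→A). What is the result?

G(6): 6+9=15 → P
Q(16): 16+9=25 → Z
M(12): 12+9=21 → V
G(6): 6+9=15 → P
S(18): 18+9=27≡1 → B
L(11): 11+9=20 → U
H(7): 7+9=16 → Q
S(18): 18+9=27≡1 → B
R(17): 17+9=26≡0 → A
Z(25): 25+9=34≡8 → I
E(4): 4+9=13 → N
R(17): 17+9=26≡0 → A
D(3): 3+9=12 → M

PZVPBUQBAINAM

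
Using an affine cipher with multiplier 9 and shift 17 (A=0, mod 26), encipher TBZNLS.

GAIEMX

T(19): 9·19+17=188≡6 → G
B(1): 9·1+17=26≡0 → A
Z(25): 9·25+17=242≡8 → I
N(13): 9·13+17=134≡4 → E
L(11): 9·11+17=116≡12 → M
S(18): 9·18+17=179≡23 → X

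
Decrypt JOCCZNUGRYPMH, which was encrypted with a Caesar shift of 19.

J(9): 9−19=-10≡16 → Q
O(14): 14−19=-5≡21 → V
C(2): 2−19=-17≡9 → J
C(2): 2−19=-17≡9 → J
Z(25): 25−19=6 → G
N(13): 13−19=-6≡20 → U
U(20): 20−19=1 → B
G(6): 6−19=-13≡13 → N
R(17): 17−19=-2≡24 → Y
Y(24): 24−19=5 → F
P(15): 15−19=-4≡22 → W
M(12): 12−19=-7≡19 → T
H(7): 7−19=-12≡14 → O

QVJJGUBNYFWTO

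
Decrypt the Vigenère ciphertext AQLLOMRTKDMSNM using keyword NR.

NZYUBVECXMZBAV

Repeat the key across the ciphertext: NRNRNRNRNRNRNR
A(0)−N(13): -13≡13 → N
Q(16)−R(17): -1≡25 → Z
L(11)−N(13): -2≡24 → Y
L(11)−R(17): -6≡20 → U
O(14)−N(13): 1 → B
M(12)−R(17): -5≡21 → V
R(17)−N(13): 4 → E
T(19)−R(17): 2 → C
K(10)−N(13): -3≡23 → X
D(3)−R(17): -14≡12 → M
M(12)−N(13): -1≡25 → Z
S(18)−R(17): 1 → B
N(13)−N(13): 0 → A
M(12)−R(17): -5≡21 → V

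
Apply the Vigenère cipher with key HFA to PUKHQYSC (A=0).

Repeat the key across the message: HFAHFAHF
P(15)+H(7): 22 → W
U(20)+F(5): 25 → Z
K(10)+A(0): 10 → K
H(7)+H(7): 14 → O
Q(16)+F(5): 21 → V
Y(24)+A(0): 24 → Y
S(18)+H(7): 25 → Z
C(2)+F(5): 7 → H

WZKOVYZH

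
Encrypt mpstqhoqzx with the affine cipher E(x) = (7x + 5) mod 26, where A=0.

lgbincznyk

m(12): 7·12+5=89≡11 → l
p(15): 7·15+5=110≡6 → g
s(18): 7·18+5=131≡1 → b
t(19): 7·19+5=138≡8 → i
q(16): 7·16+5=117≡13 → n
h(7): 7·7+5=54≡2 → c
o(14): 7·14+5=103≡25 → z
q(16): 7·16+5=117≡13 → n
z(25): 7·25+5=180≡24 → y
x(23): 7·23+5=166≡10 → k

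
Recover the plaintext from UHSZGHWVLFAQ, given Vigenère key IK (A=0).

Repeat the key across the ciphertext: IKIKIKIKIKIK
U(20)−I(8): 12 → M
H(7)−K(10): -3≡23 → X
S(18)−I(8): 10 → K
Z(25)−K(10): 15 → P
G(6)−I(8): -2≡24 → Y
H(7)−K(10): -3≡23 → X
W(22)−I(8): 14 → O
V(21)−K(10): 11 → L
L(11)−I(8): 3 → D
F(5)−K(10): -5≡21 → V
A(0)−I(8): -8≡18 → S
Q(16)−K(10): 6 → G

MXKPYXOLDVSG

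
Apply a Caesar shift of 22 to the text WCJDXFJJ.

SYFZTBFF

W(22): 22+22=44≡18 → S
C(2): 2+22=24 → Y
J(9): 9+22=31≡5 → F
D(3): 3+22=25 → Z
X(23): 23+22=45≡19 → T
F(5): 5+22=27≡1 → B
J(9): 9+22=31≡5 → F
J(9): 9+22=31≡5 → F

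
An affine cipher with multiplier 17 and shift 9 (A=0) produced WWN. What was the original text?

The inverse of 17 mod 26 is 23, since 17·23=391≡1. Apply D(y)=23·(y−9) mod 26:
W(22): 23·(22−9)=299≡13 → N
W(22): 23·(22−9)=299≡13 → N
N(13): 23·(13−9)=92≡14 → O

NNO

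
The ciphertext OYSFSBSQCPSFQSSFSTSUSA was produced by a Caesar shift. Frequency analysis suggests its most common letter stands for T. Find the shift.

25

The most frequent ciphertext letter is S (appears 9 times).
S is position 18; T is position 19.
Shift = -1≡25.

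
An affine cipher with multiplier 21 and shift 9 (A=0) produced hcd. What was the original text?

The inverse of 21 mod 26 is 5, since 21·5=105≡1. Apply D(y)=5·(y−9) mod 26:
h(7): 5·(7−9)=-10≡16 → q
c(2): 5·(2−9)=-35≡17 → r
d(3): 5·(3−9)=-30≡22 → w

qrw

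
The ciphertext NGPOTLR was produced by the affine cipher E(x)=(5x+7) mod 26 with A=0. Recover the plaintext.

WFMRSGC

The inverse of 5 mod 26 is 21, since 5·21=105≡1. Apply D(y)=21·(y−7) mod 26:
N(13): 21·(13−7)=126≡22 → W
G(6): 21·(6−7)=-21≡5 → F
P(15): 21·(15−7)=168≡12 → M
O(14): 21·(14−7)=147≡17 → R
T(19): 21·(19−7)=252≡18 → S
L(11): 21·(11−7)=84≡6 → G
R(17): 21·(17−7)=210≡2 → C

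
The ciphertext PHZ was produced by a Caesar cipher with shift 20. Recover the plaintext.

P(15): 15−20=-5≡21 → V
H(7): 7−20=-13≡13 → N
Z(25): 25−20=5 → F

VNF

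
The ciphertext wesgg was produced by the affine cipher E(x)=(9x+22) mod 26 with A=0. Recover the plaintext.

The inverse of 9 mod 26 is 3, since 9·3=27≡1. Apply D(y)=3·(y−22) mod 26:
w(22): 3·(22−22)=0 → a
e(4): 3·(4−22)=-54≡24 → y
s(18): 3·(18−22)=-12≡14 → o
g(6): 3·(6−22)=-48≡4 → e
g(6): 3·(6−22)=-48≡4 → e

ayoee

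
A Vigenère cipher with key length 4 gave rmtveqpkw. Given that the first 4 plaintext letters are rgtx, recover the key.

Subtract each crib letter from the matching ciphertext letter (mod 26):
r(17)−r(17)=0 → a
m(12)−g(6)=6 → g
t(19)−t(19)=0 → a
v(21)−x(23)=-2≡24 → y

agay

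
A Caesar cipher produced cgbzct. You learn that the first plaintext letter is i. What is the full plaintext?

From the crib: c(2)−i(8)=-6≡20, so the shift is 20.
Subtract 20 from each ciphertext letter:
c(2): 2−20=-18≡8 → i
g(6): 6−20=-14≡12 → m
b(1): 1−20=-19≡7 → h
z(25): 25−20=5 → f
c(2): 2−20=-18≡8 → i
t(19): 19−20=-1≡25 → z

imhfiz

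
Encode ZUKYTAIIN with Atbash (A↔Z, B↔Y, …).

Z(25) → A(0)
U(20) → F(5)
K(10) → P(15)
Y(24) → B(1)
T(19) → G(6)
A(0) → Z(25)
I(8) → R(17)
I(8) → R(17)
N(13) → M(12)

AFPBGZRRM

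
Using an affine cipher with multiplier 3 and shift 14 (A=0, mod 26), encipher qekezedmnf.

q(16): 3·16+14=62≡10 → k
e(4): 3·4+14=26≡0 → a
k(10): 3·10+14=44≡18 → s
e(4): 3·4+14=26≡0 → a
z(25): 3·25+14=89≡11 → l
e(4): 3·4+14=26≡0 → a
d(3): 3·3+14=23 → x
m(12): 3·12+14=50≡24 → y
n(13): 3·13+14=53≡1 → b
f(5): 3·5+14=29≡3 → d

kasalaxybd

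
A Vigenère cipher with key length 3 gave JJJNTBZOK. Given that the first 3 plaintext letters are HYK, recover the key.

Subtract each crib letter from the matching ciphertext letter (mod 26):
J(9)−H(7)=2 → C
J(9)−Y(24)=-15≡11 → L
J(9)−K(10)=-1≡25 → Z

CLZ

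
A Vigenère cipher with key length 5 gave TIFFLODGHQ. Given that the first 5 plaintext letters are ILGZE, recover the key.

LXZGH

Subtract each crib letter from the matching ciphertext letter (mod 26):
T(19)−I(8)=11 → L
I(8)−L(11)=-3≡23 → X
F(5)−G(6)=-1≡25 → Z
F(5)−Z(25)=-20≡6 → G
L(11)−E(4)=7 → H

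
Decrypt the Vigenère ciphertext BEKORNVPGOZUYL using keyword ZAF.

Repeat the key across the ciphertext: ZAFZAFZAFZAFZA
B(1)−Z(25): -24≡2 → C
E(4)−A(0): 4 → E
K(10)−F(5): 5 → F
O(14)−Z(25): -11≡15 → P
R(17)−A(0): 17 → R
N(13)−F(5): 8 → I
V(21)−Z(25): -4≡22 → W
P(15)−A(0): 15 → P
G(6)−F(5): 1 → B
O(14)−Z(25): -11≡15 → P
Z(25)−A(0): 25 → Z
U(20)−F(5): 15 → P
Y(24)−Z(25): -1≡25 → Z
L(11)−A(0): 11 → L

CEFPRIWPBPZPZL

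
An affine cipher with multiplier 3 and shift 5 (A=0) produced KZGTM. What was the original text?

The inverse of 3 mod 26 is 9, since 3·9=27≡1. Apply D(y)=9·(y−5) mod 26:
K(10): 9·(10−5)=45≡19 → T
Z(25): 9·(25−5)=180≡24 → Y
G(6): 9·(6−5)=9 → J
T(19): 9·(19−5)=126≡22 → W
M(12): 9·(12−5)=63≡11 → L

TYJWL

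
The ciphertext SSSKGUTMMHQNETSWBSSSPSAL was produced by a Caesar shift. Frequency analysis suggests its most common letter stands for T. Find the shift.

25

The most frequent ciphertext letter is S (appears 8 times).
S is position 18; T is position 19.
Shift = -1≡25.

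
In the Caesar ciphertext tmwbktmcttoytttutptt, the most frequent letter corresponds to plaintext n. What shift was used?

The most frequent ciphertext letter is t (appears 10 times).
t is position 19; n is position 13.
Shift = 6.

6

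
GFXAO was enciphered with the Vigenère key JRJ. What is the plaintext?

XOORX

Repeat the key across the ciphertext: JRJJR
G(6)−J(9): -3≡23 → X
F(5)−R(17): -12≡14 → O
X(23)−J(9): 14 → O
A(0)−J(9): -9≡17 → R
O(14)−R(17): -3≡23 → X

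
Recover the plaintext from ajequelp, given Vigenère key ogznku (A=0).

Repeat the key across the ciphertext: ogznkuog
a(0)−o(14): -14≡12 → m
j(9)−g(6): 3 → d
e(4)−z(25): -21≡5 → f
q(16)−n(13): 3 → d
u(20)−k(10): 10 → k
e(4)−u(20): -16≡10 → k
l(11)−o(14): -3≡23 → x
p(15)−g(6): 9 → j

mdfdkkxj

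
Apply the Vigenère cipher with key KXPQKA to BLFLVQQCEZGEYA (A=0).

Repeat the key across the message: KXPQKAKXPQKAKX
B(1)+K(10): 11 → L
L(11)+X(23): 34≡8 → I
F(5)+P(15): 20 → U
L(11)+Q(16): 27≡1 → B
V(21)+K(10): 31≡5 → F
Q(16)+A(0): 16 → Q
Q(16)+K(10): 26≡0 → A
C(2)+X(23): 25 → Z
E(4)+P(15): 19 → T
Z(25)+Q(16): 41≡15 → P
G(6)+K(10): 16 → Q
E(4)+A(0): 4 → E
Y(24)+K(10): 34≡8 → I
A(0)+X(23): 23 → X

LIUBFQAZTPQEIX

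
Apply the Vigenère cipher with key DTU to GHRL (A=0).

JALO

Repeat the key across the message: DTUD
G(6)+D(3): 9 → J
H(7)+T(19): 26≡0 → A
R(17)+U(20): 37≡11 → L
L(11)+D(3): 14 → O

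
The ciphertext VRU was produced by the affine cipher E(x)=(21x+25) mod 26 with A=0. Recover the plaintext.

GMB

The inverse of 21 mod 26 is 5, since 21·5=105≡1. Apply D(y)=5·(y−25) mod 26:
V(21): 5·(21−25)=-20≡6 → G
R(17): 5·(17−25)=-40≡12 → M
U(20): 5·(20−25)=-25≡1 → B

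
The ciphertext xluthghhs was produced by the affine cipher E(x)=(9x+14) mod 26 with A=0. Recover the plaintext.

brspfcffm

The inverse of 9 mod 26 is 3, since 9·3=27≡1. Apply D(y)=3·(y−14) mod 26:
x(23): 3·(23−14)=27≡1 → b
l(11): 3·(11−14)=-9≡17 → r
u(20): 3·(20−14)=18 → s
t(19): 3·(19−14)=15 → p
h(7): 3·(7−14)=-21≡5 → f
g(6): 3·(6−14)=-24≡2 → c
h(7): 3·(7−14)=-21≡5 → f
h(7): 3·(7−14)=-21≡5 → f
s(18): 3·(18−14)=12 → m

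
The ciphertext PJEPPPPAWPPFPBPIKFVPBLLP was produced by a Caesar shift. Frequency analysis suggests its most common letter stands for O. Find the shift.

1

The most frequent ciphertext letter is P (appears 11 times).
P is position 15; O is position 14.
Shift = 1.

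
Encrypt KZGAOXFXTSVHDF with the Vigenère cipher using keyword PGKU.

ZFQUDDPRIYFBSL

Repeat the key across the message: PGKUPGKUPGKUPG
K(10)+P(15): 25 → Z
Z(25)+G(6): 31≡5 → F
G(6)+K(10): 16 → Q
A(0)+U(20): 20 → U
O(14)+P(15): 29≡3 → D
X(23)+G(6): 29≡3 → D
F(5)+K(10): 15 → P
X(23)+U(20): 43≡17 → R
T(19)+P(15): 34≡8 → I
S(18)+G(6): 24 → Y
V(21)+K(10): 31≡5 → F
H(7)+U(20): 27≡1 → B
D(3)+P(15): 18 → S
F(5)+G(6): 11 → L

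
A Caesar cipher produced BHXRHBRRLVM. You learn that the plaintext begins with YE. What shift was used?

3

From the crib: B(1)−Y(24)=-23≡3, so the shift is 3.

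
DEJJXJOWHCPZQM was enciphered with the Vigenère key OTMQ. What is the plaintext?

Repeat the key across the ciphertext: OTMQOTMQOTMQOT
D(3)−O(14): -11≡15 → P
E(4)−T(19): -15≡11 → L
J(9)−M(12): -3≡23 → X
J(9)−Q(16): -7≡19 → T
X(23)−O(14): 9 → J
J(9)−T(19): -10≡16 → Q
O(14)−M(12): 2 → C
W(22)−Q(16): 6 → G
H(7)−O(14): -7≡19 → T
C(2)−T(19): -17≡9 → J
P(15)−M(12): 3 → D
Z(25)−Q(16): 9 → J
Q(16)−O(14): 2 → C
M(12)−T(19): -7≡19 → T

PLXTJQCGTJDJCT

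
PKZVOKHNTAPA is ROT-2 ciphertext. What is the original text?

P(15): 15−2=13 → N
K(10): 10−2=8 → I
Z(25): 25−2=23 → X
V(21): 21−2=19 → T
O(14): 14−2=12 → M
K(10): 10−2=8 → I
H(7): 7−2=5 → F
N(13): 13−2=11 → L
T(19): 19−2=17 → R
A(0): 0−2=-2≡24 → Y
P(15): 15−2=13 → N
A(0): 0−2=-2≡24 → Y

NIXTMIFLRYNY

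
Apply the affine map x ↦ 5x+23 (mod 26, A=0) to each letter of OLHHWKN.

O(14): 5·14+23=93≡15 → P
L(11): 5·11+23=78≡0 → A
H(7): 5·7+23=58≡6 → G
H(7): 5·7+23=58≡6 → G
W(22): 5·22+23=133≡3 → D
K(10): 5·10+23=73≡21 → V
N(13): 5·13+23=88≡10 → K

PAGGDVK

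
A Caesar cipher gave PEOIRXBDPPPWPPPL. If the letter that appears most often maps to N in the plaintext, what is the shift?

The most frequent ciphertext letter is P (appears 7 times).
P is position 15; N is position 13.
Shift = 2.

2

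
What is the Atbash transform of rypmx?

r(17) → i(8)
y(24) → b(1)
p(15) → k(10)
m(12) → n(13)
x(23) → c(2)

ibknc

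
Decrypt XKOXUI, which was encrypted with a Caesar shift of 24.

X(23): 23−24=-1≡25 → Z
K(10): 10−24=-14≡12 → M
O(14): 14−24=-10≡16 → Q
X(23): 23−24=-1≡25 → Z
U(20): 20−24=-4≡22 → W
I(8): 8−24=-16≡10 → K

ZMQZWK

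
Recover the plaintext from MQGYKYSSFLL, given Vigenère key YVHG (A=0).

Repeat the key across the ciphertext: YVHGYVHGYVH
M(12)−Y(24): -12≡14 → O
Q(16)−V(21): -5≡21 → V
G(6)−H(7): -1≡25 → Z
Y(24)−G(6): 18 → S
K(10)−Y(24): -14≡12 → M
Y(24)−V(21): 3 → D
S(18)−H(7): 11 → L
S(18)−G(6): 12 → M
F(5)−Y(24): -19≡7 → H
L(11)−V(21): -10≡16 → Q
L(11)−H(7): 4 → E

OVZSMDLMHQE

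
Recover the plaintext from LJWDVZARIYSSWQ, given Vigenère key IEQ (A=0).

DFGVRJSNSQOCOM

Repeat the key across the ciphertext: IEQIEQIEQIEQIE
L(11)−I(8): 3 → D
J(9)−E(4): 5 → F
W(22)−Q(16): 6 → G
D(3)−I(8): -5≡21 → V
V(21)−E(4): 17 → R
Z(25)−Q(16): 9 → J
A(0)−I(8): -8≡18 → S
R(17)−E(4): 13 → N
I(8)−Q(16): -8≡18 → S
Y(24)−I(8): 16 → Q
S(18)−E(4): 14 → O
S(18)−Q(16): 2 → C
W(22)−I(8): 14 → O
Q(16)−E(4): 12 → M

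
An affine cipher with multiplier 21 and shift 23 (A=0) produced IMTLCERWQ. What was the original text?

The inverse of 21 mod 26 is 5, since 21·5=105≡1. Apply D(y)=5·(y−23) mod 26:
I(8): 5·(8−23)=-75≡3 → D
M(12): 5·(12−23)=-55≡23 → X
T(19): 5·(19−23)=-20≡6 → G
L(11): 5·(11−23)=-60≡18 → S
C(2): 5·(2−23)=-105≡25 → Z
E(4): 5·(4−23)=-95≡9 → J
R(17): 5·(17−23)=-30≡22 → W
W(22): 5·(22−23)=-5≡21 → V
Q(16): 5·(16−23)=-35≡17 → R

DXGSZJWVR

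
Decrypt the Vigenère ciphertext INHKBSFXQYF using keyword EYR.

EPQGDBBZZUH

Repeat the key across the ciphertext: EYREYREYREY
I(8)−E(4): 4 → E
N(13)−Y(24): -11≡15 → P
H(7)−R(17): -10≡16 → Q
K(10)−E(4): 6 → G
B(1)−Y(24): -23≡3 → D
S(18)−R(17): 1 → B
F(5)−E(4): 1 → B
X(23)−Y(24): -1≡25 → Z
Q(16)−R(17): -1≡25 → Z
Y(24)−E(4): 20 → U
F(5)−Y(24): -19≡7 → H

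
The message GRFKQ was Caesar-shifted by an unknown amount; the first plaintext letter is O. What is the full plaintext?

OZNSY

From the crib: G(6)−O(14)=-8≡18, so the shift is 18.
Subtract 18 from each ciphertext letter:
G(6): 6−18=-12≡14 → O
R(17): 17−18=-1≡25 → Z
F(5): 5−18=-13≡13 → N
K(10): 10−18=-8≡18 → S
Q(16): 16−18=-2≡24 → Y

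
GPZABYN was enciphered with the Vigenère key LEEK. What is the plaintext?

Repeat the key across the ciphertext: LEEKLEE
G(6)−L(11): -5≡21 → V
P(15)−E(4): 11 → L
Z(25)−E(4): 21 → V
A(0)−K(10): -10≡16 → Q
B(1)−L(11): -10≡16 → Q
Y(24)−E(4): 20 → U
N(13)−E(4): 9 → J

VLVQQUJ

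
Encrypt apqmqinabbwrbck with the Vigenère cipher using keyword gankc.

Repeat the key across the message: gankcgankcgankc
a(0)+g(6): 6 → g
p(15)+a(0): 15 → p
q(16)+n(13): 29≡3 → d
m(12)+k(10): 22 → w
q(16)+c(2): 18 → s
i(8)+g(6): 14 → o
n(13)+a(0): 13 → n
a(0)+n(13): 13 → n
b(1)+k(10): 11 → l
b(1)+c(2): 3 → d
w(22)+g(6): 28≡2 → c
r(17)+a(0): 17 → r
b(1)+n(13): 14 → o
c(2)+k(10): 12 → m
k(10)+c(2): 12 → m

gpdwsonnldcromm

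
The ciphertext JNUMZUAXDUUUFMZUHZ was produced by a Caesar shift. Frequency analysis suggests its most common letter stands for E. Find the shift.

16

The most frequent ciphertext letter is U (appears 6 times).
U is position 20; E is position 4.
Shift = 16.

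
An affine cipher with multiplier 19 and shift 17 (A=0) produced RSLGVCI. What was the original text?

The inverse of 19 mod 26 is 11, since 19·11=209≡1. Apply D(y)=11·(y−17) mod 26:
R(17): 11·(17−17)=0 → A
S(18): 11·(18−17)=11 → L
L(11): 11·(11−17)=-66≡12 → M
G(6): 11·(6−17)=-121≡9 → J
V(21): 11·(21−17)=44≡18 → S
C(2): 11·(2−17)=-165≡17 → R
I(8): 11·(8−17)=-99≡5 → F

ALMJSRF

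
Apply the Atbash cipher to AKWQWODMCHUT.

ZPDJDLWNXSFG

A(0) → Z(25)
K(10) → P(15)
W(22) → D(3)
Q(16) → J(9)
W(22) → D(3)
O(14) → L(11)
D(3) → W(22)
M(12) → N(13)
C(2) → X(23)
H(7) → S(18)
U(20) → F(5)
T(19) → G(6)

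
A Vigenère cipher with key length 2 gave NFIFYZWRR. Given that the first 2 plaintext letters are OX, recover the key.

ZI

Subtract each crib letter from the matching ciphertext letter (mod 26):
N(13)−O(14)=-1≡25 → Z
F(5)−X(23)=-18≡8 → I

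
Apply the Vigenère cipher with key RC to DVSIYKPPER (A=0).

UXJKPMGRVT

Repeat the key across the message: RCRCRCRCRC
D(3)+R(17): 20 → U
V(21)+C(2): 23 → X
S(18)+R(17): 35≡9 → J
I(8)+C(2): 10 → K
Y(24)+R(17): 41≡15 → P
K(10)+C(2): 12 → M
P(15)+R(17): 32≡6 → G
P(15)+C(2): 17 → R
E(4)+R(17): 21 → V
R(17)+C(2): 19 → T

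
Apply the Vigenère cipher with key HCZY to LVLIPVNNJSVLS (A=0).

Repeat the key across the message: HCZYHCZYHCZYH
L(11)+H(7): 18 → S
V(21)+C(2): 23 → X
L(11)+Z(25): 36≡10 → K
I(8)+Y(24): 32≡6 → G
P(15)+H(7): 22 → W
V(21)+C(2): 23 → X
N(13)+Z(25): 38≡12 → M
N(13)+Y(24): 37≡11 → L
J(9)+H(7): 16 → Q
S(18)+C(2): 20 → U
V(21)+Z(25): 46≡20 → U
L(11)+Y(24): 35≡9 → J
S(18)+H(7): 25 → Z

SXKGWXMLQUUJZ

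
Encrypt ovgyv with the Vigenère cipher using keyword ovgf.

Repeat the key across the message: ovgfo
o(14)+o(14): 28≡2 → c
v(21)+v(21): 42≡16 → q
g(6)+g(6): 12 → m
y(24)+f(5): 29≡3 → d
v(21)+o(14): 35≡9 → j

cqmdj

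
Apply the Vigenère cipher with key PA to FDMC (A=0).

UDBC

Repeat the key across the message: PAPA
F(5)+P(15): 20 → U
D(3)+A(0): 3 → D
M(12)+P(15): 27≡1 → B
C(2)+A(0): 2 → C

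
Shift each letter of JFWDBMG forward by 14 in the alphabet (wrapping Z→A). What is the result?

J(9): 9+14=23 → X
F(5): 5+14=19 → T
W(22): 22+14=36≡10 → K
D(3): 3+14=17 → R
B(1): 1+14=15 → P
M(12): 12+14=26≡0 → A
G(6): 6+14=20 → U

XTKRPAU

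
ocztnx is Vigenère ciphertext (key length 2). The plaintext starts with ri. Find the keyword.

xu

Subtract each crib letter from the matching ciphertext letter (mod 26):
o(14)−r(17)=-3≡23 → x
c(2)−i(8)=-6≡20 → u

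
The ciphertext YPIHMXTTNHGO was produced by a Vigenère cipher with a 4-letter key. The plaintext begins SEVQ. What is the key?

GLNR

Subtract each crib letter from the matching ciphertext letter (mod 26):
Y(24)−S(18)=6 → G
P(15)−E(4)=11 → L
I(8)−V(21)=-13≡13 → N
H(7)−Q(16)=-9≡17 → R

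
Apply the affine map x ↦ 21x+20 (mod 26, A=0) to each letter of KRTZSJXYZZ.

WNDZIBJEZZ

K(10): 21·10+20=230≡22 → W
R(17): 21·17+20=377≡13 → N
T(19): 21·19+20=419≡3 → D
Z(25): 21·25+20=545≡25 → Z
S(18): 21·18+20=398≡8 → I
J(9): 21·9+20=209≡1 → B
X(23): 21·23+20=503≡9 → J
Y(24): 21·24+20=524≡4 → E
Z(25): 21·25+20=545≡25 → Z
Z(25): 21·25+20=545≡25 → Z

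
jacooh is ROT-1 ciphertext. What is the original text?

izbnng

j(9): 9−1=8 → i
a(0): 0−1=-1≡25 → z
c(2): 2−1=1 → b
o(14): 14−1=13 → n
o(14): 14−1=13 → n
h(7): 7−1=6 → g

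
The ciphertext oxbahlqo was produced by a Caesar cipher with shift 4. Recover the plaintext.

ktxwdhmk

o(14): 14−4=10 → k
x(23): 23−4=19 → t
b(1): 1−4=-3≡23 → x
a(0): 0−4=-4≡22 → w
h(7): 7−4=3 → d
l(11): 11−4=7 → h
q(16): 16−4=12 → m
o(14): 14−4=10 → k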